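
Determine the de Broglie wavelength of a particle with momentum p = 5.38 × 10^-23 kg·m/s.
1.23 × 10^-11 m

Using the de Broglie relation λ = h/p:

λ = h/p
λ = (6.626 × 10^-34 J·s) / (5.38 × 10^-23 kg·m/s)
λ = 1.23 × 10^-11 m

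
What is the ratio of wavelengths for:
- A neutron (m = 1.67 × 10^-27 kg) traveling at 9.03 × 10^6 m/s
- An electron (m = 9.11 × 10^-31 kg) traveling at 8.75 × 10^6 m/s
λ₁/λ₂ = 5.29 × 10^-4

Using λ = h/(mv):

λ₁ = h/(m₁v₁) = 4.39 × 10^-14 m
λ₂ = h/(m₂v₂) = 8.31 × 10^-11 m

Ratio λ₁/λ₂ = (m₂v₂)/(m₁v₁)
         = (9.11 × 10^-31 kg × 8.75 × 10^6 m/s) / (1.67 × 10^-27 kg × 9.03 × 10^6 m/s)
         = 5.29 × 10^-4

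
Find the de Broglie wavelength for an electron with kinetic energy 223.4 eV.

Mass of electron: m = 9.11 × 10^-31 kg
8.21 × 10^-11 m

Using λ = h/√(2mKE):

First convert KE to Joules: KE = 223.4 eV = 3.579 × 10^-17 J

λ = h/√(2mKE)
λ = (6.626 × 10^-34 J·s) / √(2 × 9.11 × 10^-31 kg × 3.579 × 10^-17 J)
λ = 8.21 × 10^-11 m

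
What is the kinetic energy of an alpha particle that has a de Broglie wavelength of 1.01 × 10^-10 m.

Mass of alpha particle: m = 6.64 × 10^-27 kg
3.24 × 10^-21 J (or 0.0202 eV)

From λ = h/√(2mKE), we solve for KE:

λ² = h²/(2mKE)
KE = h²/(2mλ²)
KE = (6.626 × 10^-34 J·s)² / (2 × 6.64 × 10^-27 kg × (1.01 × 10^-10 m)²)
KE = 3.24 × 10^-21 J
KE = 0.0202 eV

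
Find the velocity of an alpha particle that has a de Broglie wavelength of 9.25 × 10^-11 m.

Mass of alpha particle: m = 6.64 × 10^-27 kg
1.08 × 10^3 m/s

From the de Broglie relation λ = h/(mv), we solve for v:

v = h/(mλ)
v = (6.626 × 10^-34 J·s) / (6.64 × 10^-27 kg × 9.25 × 10^-11 m)
v = 1.08 × 10^3 m/s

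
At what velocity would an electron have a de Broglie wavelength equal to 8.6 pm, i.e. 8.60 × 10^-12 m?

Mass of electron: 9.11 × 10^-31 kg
8.46 × 10^7 m/s

From λ = h/(mv), solve for v:

v = h/(mλ)
v = (6.626 × 10^-34 J·s) / (9.11 × 10^-31 kg × 8.60 × 10^-12 m)
v = 8.46 × 10^7 m/s

Note: This velocity is 28.2% of the speed of light, so relativistic corrections would be needed for a more accurate calculation.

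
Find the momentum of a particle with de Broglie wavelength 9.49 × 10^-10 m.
6.98 × 10^-25 kg·m/s

From the de Broglie relation λ = h/p, we solve for p:

p = h/λ
p = (6.626 × 10^-34 J·s) / (9.49 × 10^-10 m)
p = 6.98 × 10^-25 kg·m/s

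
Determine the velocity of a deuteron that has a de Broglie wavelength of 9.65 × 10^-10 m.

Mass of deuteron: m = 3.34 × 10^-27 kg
2.06 × 10^2 m/s

From the de Broglie relation λ = h/(mv), we solve for v:

v = h/(mλ)
v = (6.626 × 10^-34 J·s) / (3.34 × 10^-27 kg × 9.65 × 10^-10 m)
v = 2.06 × 10^2 m/s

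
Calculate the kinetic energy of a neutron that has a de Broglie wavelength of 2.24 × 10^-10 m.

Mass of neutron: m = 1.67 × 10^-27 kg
2.62 × 10^-21 J (or 0.0164 eV)

From λ = h/√(2mKE), we solve for KE:

λ² = h²/(2mKE)
KE = h²/(2mλ²)
KE = (6.626 × 10^-34 J·s)² / (2 × 1.67 × 10^-27 kg × (2.24 × 10^-10 m)²)
KE = 2.62 × 10^-21 J
KE = 0.0164 eV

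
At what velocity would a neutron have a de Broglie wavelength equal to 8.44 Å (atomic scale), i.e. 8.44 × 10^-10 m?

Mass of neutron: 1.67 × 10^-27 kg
4.70 × 10^2 m/s

From λ = h/(mv), solve for v:

v = h/(mλ)
v = (6.626 × 10^-34 J·s) / (1.67 × 10^-27 kg × 8.44 × 10^-10 m)
v = 4.70 × 10^2 m/s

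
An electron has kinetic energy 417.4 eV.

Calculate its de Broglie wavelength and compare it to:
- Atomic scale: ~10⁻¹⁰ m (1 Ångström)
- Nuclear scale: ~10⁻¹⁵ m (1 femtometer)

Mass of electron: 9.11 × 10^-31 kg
λ = 6.00 × 10^-11 m, which is between nuclear and atomic scales.

Using λ = h/√(2mKE):

KE = 417.4 eV = 6.687 × 10^-17 J

λ = h/√(2mKE)
λ = (6.626 × 10^-34 J·s) / √(2 × 9.11 × 10^-31 kg × 6.687 × 10^-17 J)
λ = 6.00 × 10^-11 m

Comparison:
- Atomic scale (10⁻¹⁰ m): λ is 0.6× this size
- Nuclear scale (10⁻¹⁵ m): λ is 6e+04× this size

The wavelength is between nuclear and atomic scales.

This wavelength is appropriate for probing atomic structure but too large for nuclear physics experiments.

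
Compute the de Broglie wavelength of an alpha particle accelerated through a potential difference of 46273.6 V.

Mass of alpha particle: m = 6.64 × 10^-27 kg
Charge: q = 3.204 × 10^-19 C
4.72 × 10^-14 m

When a particle is accelerated through voltage V, it gains kinetic energy KE = qV.

The de Broglie wavelength is then λ = h/√(2mqV):

λ = h/√(2mqV)
λ = (6.626 × 10^-34 J·s) / √(2 × 6.64 × 10^-27 kg × 3.204 × 10^-19 C × 46273.6 V)
λ = 4.72 × 10^-14 m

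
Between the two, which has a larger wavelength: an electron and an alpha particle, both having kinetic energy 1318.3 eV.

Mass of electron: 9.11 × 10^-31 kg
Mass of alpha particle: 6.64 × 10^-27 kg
The electron has the longer wavelength.

Using λ = h/√(2mKE):

For electron: λ₁ = h/√(2m₁KE) = 3.38 × 10^-11 m
For alpha particle: λ₂ = h/√(2m₂KE) = 3.96 × 10^-13 m

Since λ ∝ 1/√m at constant kinetic energy, the lighter particle has the longer wavelength.

The electron has the longer de Broglie wavelength.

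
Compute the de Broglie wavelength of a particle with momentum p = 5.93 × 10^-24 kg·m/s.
1.12 × 10^-10 m

Using the de Broglie relation λ = h/p:

λ = h/p
λ = (6.626 × 10^-34 J·s) / (5.93 × 10^-24 kg·m/s)
λ = 1.12 × 10^-10 m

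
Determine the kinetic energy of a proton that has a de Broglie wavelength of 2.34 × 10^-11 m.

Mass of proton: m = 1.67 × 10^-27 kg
2.40 × 10^-19 J (or 1.50 eV)

From λ = h/√(2mKE), we solve for KE:

λ² = h²/(2mKE)
KE = h²/(2mλ²)
KE = (6.626 × 10^-34 J·s)² / (2 × 1.67 × 10^-27 kg × (2.34 × 10^-11 m)²)
KE = 2.40 × 10^-19 J
KE = 1.50 eV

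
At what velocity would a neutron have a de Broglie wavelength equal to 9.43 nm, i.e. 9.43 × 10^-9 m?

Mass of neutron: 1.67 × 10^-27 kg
4.21 × 10^1 m/s

From λ = h/(mv), solve for v:

v = h/(mλ)
v = (6.626 × 10^-34 J·s) / (1.67 × 10^-27 kg × 9.43 × 10^-9 m)
v = 4.21 × 10^1 m/s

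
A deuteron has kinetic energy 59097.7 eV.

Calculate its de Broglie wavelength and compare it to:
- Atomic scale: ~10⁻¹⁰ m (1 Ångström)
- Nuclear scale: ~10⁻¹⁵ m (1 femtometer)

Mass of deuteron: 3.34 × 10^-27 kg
λ = 8.33 × 10^-14 m, which is between nuclear and atomic scales.

Using λ = h/√(2mKE):

KE = 59097.7 eV = 9.468 × 10^-15 J

λ = h/√(2mKE)
λ = (6.626 × 10^-34 J·s) / √(2 × 3.34 × 10^-27 kg × 9.468 × 10^-15 J)
λ = 8.33 × 10^-14 m

Comparison:
- Atomic scale (10⁻¹⁰ m): λ is 0.00083× this size
- Nuclear scale (10⁻¹⁵ m): λ is 83× this size

The wavelength is between nuclear and atomic scales.

This wavelength is appropriate for probing atomic structure but too large for nuclear physics experiments.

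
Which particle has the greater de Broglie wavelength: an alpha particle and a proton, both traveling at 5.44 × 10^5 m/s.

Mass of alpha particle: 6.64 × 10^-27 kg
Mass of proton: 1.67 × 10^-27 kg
The proton has the longer wavelength.

Using λ = h/(mv), since both particles have the same velocity, the wavelength depends only on mass.

For alpha particle: λ₁ = h/(m₁v) = 1.83 × 10^-13 m
For proton: λ₂ = h/(m₂v) = 7.29 × 10^-13 m

Since λ ∝ 1/m at constant velocity, the lighter particle has the longer wavelength.

The proton has the longer de Broglie wavelength.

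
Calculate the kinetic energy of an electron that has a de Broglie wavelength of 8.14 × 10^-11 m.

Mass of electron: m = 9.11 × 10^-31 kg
3.64 × 10^-17 J (or 227 eV)

From λ = h/√(2mKE), we solve for KE:

λ² = h²/(2mKE)
KE = h²/(2mλ²)
KE = (6.626 × 10^-34 J·s)² / (2 × 9.11 × 10^-31 kg × (8.14 × 10^-11 m)²)
KE = 3.64 × 10^-17 J
KE = 227 eV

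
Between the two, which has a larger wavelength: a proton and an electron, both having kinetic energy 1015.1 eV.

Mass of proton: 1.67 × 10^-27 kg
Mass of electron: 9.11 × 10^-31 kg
The electron has the longer wavelength.

Using λ = h/√(2mKE):

For proton: λ₁ = h/√(2m₁KE) = 8.99 × 10^-13 m
For electron: λ₂ = h/√(2m₂KE) = 3.85 × 10^-11 m

Since λ ∝ 1/√m at constant kinetic energy, the lighter particle has the longer wavelength.

The electron has the longer de Broglie wavelength.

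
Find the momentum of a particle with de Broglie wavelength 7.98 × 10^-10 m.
8.30 × 10^-25 kg·m/s

From the de Broglie relation λ = h/p, we solve for p:

p = h/λ
p = (6.626 × 10^-34 J·s) / (7.98 × 10^-10 m)
p = 8.30 × 10^-25 kg·m/s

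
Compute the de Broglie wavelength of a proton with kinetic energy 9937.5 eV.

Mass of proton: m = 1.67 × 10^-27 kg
2.87 × 10^-13 m

Using λ = h/√(2mKE):

First convert KE to Joules: KE = 9937.5 eV = 1.592 × 10^-15 J

λ = h/√(2mKE)
λ = (6.626 × 10^-34 J·s) / √(2 × 1.67 × 10^-27 kg × 1.592 × 10^-15 J)
λ = 2.87 × 10^-13 m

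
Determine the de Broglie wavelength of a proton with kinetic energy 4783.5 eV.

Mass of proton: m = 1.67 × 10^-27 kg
4.14 × 10^-13 m

Using λ = h/√(2mKE):

First convert KE to Joules: KE = 4783.5 eV = 7.664 × 10^-16 J

λ = h/√(2mKE)
λ = (6.626 × 10^-34 J·s) / √(2 × 1.67 × 10^-27 kg × 7.664 × 10^-16 J)
λ = 4.14 × 10^-13 m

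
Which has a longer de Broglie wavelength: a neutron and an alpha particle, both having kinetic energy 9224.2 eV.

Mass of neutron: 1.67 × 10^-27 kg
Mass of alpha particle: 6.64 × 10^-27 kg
The neutron has the longer wavelength.

Using λ = h/√(2mKE):

For neutron: λ₁ = h/√(2m₁KE) = 2.98 × 10^-13 m
For alpha particle: λ₂ = h/√(2m₂KE) = 1.50 × 10^-13 m

Since λ ∝ 1/√m at constant kinetic energy, the lighter particle has the longer wavelength.

The neutron has the longer de Broglie wavelength.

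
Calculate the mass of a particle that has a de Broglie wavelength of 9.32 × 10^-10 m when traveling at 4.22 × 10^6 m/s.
1.68 × 10^-31 kg

From the de Broglie relation λ = h/(mv), we solve for m:

m = h/(λv)
m = (6.626 × 10^-34 J·s) / (9.32 × 10^-10 m × 4.22 × 10^6 m/s)
m = 1.68 × 10^-31 kg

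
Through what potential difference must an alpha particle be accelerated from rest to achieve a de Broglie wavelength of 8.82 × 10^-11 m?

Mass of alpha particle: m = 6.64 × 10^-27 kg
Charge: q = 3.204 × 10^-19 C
1.33 × 10^-2 V

From λ = h/√(2mqV), we solve for V:

λ² = h²/(2mqV)
V = h²/(2mqλ²)
V = (6.626 × 10^-34 J·s)² / (2 × 6.64 × 10^-27 kg × 3.204 × 10^-19 C × (8.82 × 10^-11 m)²)
V = 1.33 × 10^-2 V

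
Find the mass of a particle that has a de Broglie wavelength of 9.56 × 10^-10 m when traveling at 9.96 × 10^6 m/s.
6.96 × 10^-32 kg

From the de Broglie relation λ = h/(mv), we solve for m:

m = h/(λv)
m = (6.626 × 10^-34 J·s) / (9.56 × 10^-10 m × 9.96 × 10^6 m/s)
m = 6.96 × 10^-32 kg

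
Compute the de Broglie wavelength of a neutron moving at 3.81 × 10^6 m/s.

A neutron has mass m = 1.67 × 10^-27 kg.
1.04 × 10^-13 m

Using the de Broglie relation λ = h/(mv):

λ = h/(mv)
λ = (6.626 × 10^-34 J·s) / (1.67 × 10^-27 kg × 3.81 × 10^6 m/s)
λ = 1.04 × 10^-13 m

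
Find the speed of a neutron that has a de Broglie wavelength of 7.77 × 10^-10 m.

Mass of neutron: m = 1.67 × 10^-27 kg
5.11 × 10^2 m/s

From the de Broglie relation λ = h/(mv), we solve for v:

v = h/(mλ)
v = (6.626 × 10^-34 J·s) / (1.67 × 10^-27 kg × 7.77 × 10^-10 m)
v = 5.11 × 10^2 m/s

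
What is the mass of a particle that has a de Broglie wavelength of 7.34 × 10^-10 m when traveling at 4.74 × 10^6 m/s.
1.90 × 10^-31 kg

From the de Broglie relation λ = h/(mv), we solve for m:

m = h/(λv)
m = (6.626 × 10^-34 J·s) / (7.34 × 10^-10 m × 4.74 × 10^6 m/s)
m = 1.90 × 10^-31 kg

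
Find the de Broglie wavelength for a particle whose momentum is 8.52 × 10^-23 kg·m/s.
7.78 × 10^-12 m

Using the de Broglie relation λ = h/p:

λ = h/p
λ = (6.626 × 10^-34 J·s) / (8.52 × 10^-23 kg·m/s)
λ = 7.78 × 10^-12 m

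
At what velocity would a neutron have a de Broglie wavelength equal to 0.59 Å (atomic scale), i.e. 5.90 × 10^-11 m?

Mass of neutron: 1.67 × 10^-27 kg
6.72 × 10^3 m/s

From λ = h/(mv), solve for v:

v = h/(mλ)
v = (6.626 × 10^-34 J·s) / (1.67 × 10^-27 kg × 5.90 × 10^-11 m)
v = 6.72 × 10^3 m/s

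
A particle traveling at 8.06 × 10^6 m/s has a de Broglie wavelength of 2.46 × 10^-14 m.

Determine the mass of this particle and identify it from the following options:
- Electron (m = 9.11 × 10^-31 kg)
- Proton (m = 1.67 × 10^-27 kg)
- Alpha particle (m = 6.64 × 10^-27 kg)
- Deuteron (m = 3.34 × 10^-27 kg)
The particle is a deuteron.

From λ = h/(mv), solve for mass:

m = h/(λv)
m = (6.626 × 10^-34 J·s) / (2.46 × 10^-14 m × 8.06 × 10^6 m/s)
m = 3.34 × 10^-27 kg

Comparing with the listed masses, this is closest to a deuteron.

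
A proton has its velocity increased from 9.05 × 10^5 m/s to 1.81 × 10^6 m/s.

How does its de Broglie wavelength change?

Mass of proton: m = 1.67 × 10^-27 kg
The wavelength decreases by a factor of 2.

Using λ = h/(mv):

Initial wavelength: λ₁ = h/(mv₁) = 4.38 × 10^-13 m
Final wavelength: λ₂ = h/(mv₂) = 2.19 × 10^-13 m

Since λ ∝ 1/v, when velocity increases by a factor of 2, the wavelength decreases by a factor of 2.

λ₂/λ₁ = v₁/v₂ = 1/2

The wavelength decreases by a factor of 2.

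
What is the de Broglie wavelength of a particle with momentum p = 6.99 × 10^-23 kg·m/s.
9.48 × 10^-12 m

Using the de Broglie relation λ = h/p:

λ = h/p
λ = (6.626 × 10^-34 J·s) / (6.99 × 10^-23 kg·m/s)
λ = 9.48 × 10^-12 m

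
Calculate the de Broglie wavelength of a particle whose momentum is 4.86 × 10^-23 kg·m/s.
1.36 × 10^-11 m

Using the de Broglie relation λ = h/p:

λ = h/p
λ = (6.626 × 10^-34 J·s) / (4.86 × 10^-23 kg·m/s)
λ = 1.36 × 10^-11 m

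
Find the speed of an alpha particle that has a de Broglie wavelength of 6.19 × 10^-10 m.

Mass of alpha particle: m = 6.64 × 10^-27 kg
1.61 × 10^2 m/s

From the de Broglie relation λ = h/(mv), we solve for v:

v = h/(mλ)
v = (6.626 × 10^-34 J·s) / (6.64 × 10^-27 kg × 6.19 × 10^-10 m)
v = 1.61 × 10^2 m/s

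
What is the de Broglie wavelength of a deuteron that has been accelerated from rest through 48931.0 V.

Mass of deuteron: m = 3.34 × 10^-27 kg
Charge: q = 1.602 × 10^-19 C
9.16 × 10^-14 m

When a particle is accelerated through voltage V, it gains kinetic energy KE = qV.

The de Broglie wavelength is then λ = h/√(2mqV):

λ = h/√(2mqV)
λ = (6.626 × 10^-34 J·s) / √(2 × 3.34 × 10^-27 kg × 1.602 × 10^-19 C × 48931.0 V)
λ = 9.16 × 10^-14 m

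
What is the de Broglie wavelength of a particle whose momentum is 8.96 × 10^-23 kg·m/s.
7.40 × 10^-12 m

Using the de Broglie relation λ = h/p:

λ = h/p
λ = (6.626 × 10^-34 J·s) / (8.96 × 10^-23 kg·m/s)
λ = 7.40 × 10^-12 m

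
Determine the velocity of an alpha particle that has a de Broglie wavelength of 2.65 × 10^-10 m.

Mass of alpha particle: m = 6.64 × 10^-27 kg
3.77 × 10^2 m/s

From the de Broglie relation λ = h/(mv), we solve for v:

v = h/(mλ)
v = (6.626 × 10^-34 J·s) / (6.64 × 10^-27 kg × 2.65 × 10^-10 m)
v = 3.77 × 10^2 m/s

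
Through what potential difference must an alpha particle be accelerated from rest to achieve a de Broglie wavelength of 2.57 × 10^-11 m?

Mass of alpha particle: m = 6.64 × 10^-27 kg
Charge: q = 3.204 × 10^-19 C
1.56 × 10^-1 V

From λ = h/√(2mqV), we solve for V:

λ² = h²/(2mqV)
V = h²/(2mqλ²)
V = (6.626 × 10^-34 J·s)² / (2 × 6.64 × 10^-27 kg × 3.204 × 10^-19 C × (2.57 × 10^-11 m)²)
V = 1.56 × 10^-1 V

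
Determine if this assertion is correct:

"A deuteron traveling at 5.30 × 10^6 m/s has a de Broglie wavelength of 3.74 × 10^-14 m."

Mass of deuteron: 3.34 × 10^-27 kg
True

The claim is correct.

Using λ = h/(mv):
λ = (6.626 × 10^-34 J·s) / (3.34 × 10^-27 kg × 5.30 × 10^6 m/s)
λ = 3.74 × 10^-14 m

This matches the claimed value.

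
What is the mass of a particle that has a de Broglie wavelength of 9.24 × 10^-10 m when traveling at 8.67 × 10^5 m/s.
8.27 × 10^-31 kg

From the de Broglie relation λ = h/(mv), we solve for m:

m = h/(λv)
m = (6.626 × 10^-34 J·s) / (9.24 × 10^-10 m × 8.67 × 10^5 m/s)
m = 8.27 × 10^-31 kg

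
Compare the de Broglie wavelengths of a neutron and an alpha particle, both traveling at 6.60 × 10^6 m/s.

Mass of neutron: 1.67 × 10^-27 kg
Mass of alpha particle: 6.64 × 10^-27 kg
The neutron has the longer wavelength.

Using λ = h/(mv), since both particles have the same velocity, the wavelength depends only on mass.

For neutron: λ₁ = h/(m₁v) = 6.01 × 10^-14 m
For alpha particle: λ₂ = h/(m₂v) = 1.51 × 10^-14 m

Since λ ∝ 1/m at constant velocity, the lighter particle has the longer wavelength.

The neutron has the longer de Broglie wavelength.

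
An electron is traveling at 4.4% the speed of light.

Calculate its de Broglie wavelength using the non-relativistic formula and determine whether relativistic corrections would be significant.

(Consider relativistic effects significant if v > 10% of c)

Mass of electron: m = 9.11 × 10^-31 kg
No, relativistic corrections are not needed.

Using the non-relativistic de Broglie formula λ = h/(mv):

v = 4.4% × c = 1.319 × 10^7 m/s

λ = h/(mv)
λ = (6.626 × 10^-34 J·s) / (9.11 × 10^-31 kg × 1.319 × 10^7 m/s)
λ = 5.51 × 10^-11 m

Since v = 4.4% of c < 10% of c, relativistic corrections are NOT significant and this non-relativistic result is a good approximation.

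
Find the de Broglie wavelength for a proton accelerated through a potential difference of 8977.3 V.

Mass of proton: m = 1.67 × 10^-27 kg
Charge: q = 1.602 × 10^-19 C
3.02 × 10^-13 m

When a particle is accelerated through voltage V, it gains kinetic energy KE = qV.

The de Broglie wavelength is then λ = h/√(2mqV):

λ = h/√(2mqV)
λ = (6.626 × 10^-34 J·s) / √(2 × 1.67 × 10^-27 kg × 1.602 × 10^-19 C × 8977.3 V)
λ = 3.02 × 10^-13 m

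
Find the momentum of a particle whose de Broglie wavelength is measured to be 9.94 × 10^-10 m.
6.67 × 10^-25 kg·m/s

From the de Broglie relation λ = h/p, we solve for p:

p = h/λ
p = (6.626 × 10^-34 J·s) / (9.94 × 10^-10 m)
p = 6.67 × 10^-25 kg·m/s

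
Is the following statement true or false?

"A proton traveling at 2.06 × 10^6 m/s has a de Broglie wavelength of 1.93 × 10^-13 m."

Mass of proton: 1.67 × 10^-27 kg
True

The claim is correct.

Using λ = h/(mv):
λ = (6.626 × 10^-34 J·s) / (1.67 × 10^-27 kg × 2.06 × 10^6 m/s)
λ = 1.93 × 10^-13 m

This matches the claimed value.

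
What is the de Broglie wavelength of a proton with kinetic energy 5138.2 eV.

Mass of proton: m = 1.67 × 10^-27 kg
4.00 × 10^-13 m

Using λ = h/√(2mKE):

First convert KE to Joules: KE = 5138.2 eV = 8.232 × 10^-16 J

λ = h/√(2mKE)
λ = (6.626 × 10^-34 J·s) / √(2 × 1.67 × 10^-27 kg × 8.232 × 10^-16 J)
λ = 4.00 × 10^-13 m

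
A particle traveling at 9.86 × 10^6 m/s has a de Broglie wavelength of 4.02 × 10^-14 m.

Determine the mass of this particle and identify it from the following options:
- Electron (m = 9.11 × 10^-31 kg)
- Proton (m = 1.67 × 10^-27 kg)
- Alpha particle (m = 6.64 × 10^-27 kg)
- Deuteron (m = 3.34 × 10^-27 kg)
The particle is a proton.

From λ = h/(mv), solve for mass:

m = h/(λv)
m = (6.626 × 10^-34 J·s) / (4.02 × 10^-14 m × 9.86 × 10^6 m/s)
m = 1.67 × 10^-27 kg

Comparing with the listed masses, this is closest to a proton.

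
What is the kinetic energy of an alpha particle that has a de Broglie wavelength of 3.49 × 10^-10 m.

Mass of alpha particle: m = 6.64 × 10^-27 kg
2.71 × 10^-22 J (or 1.69 × 10^-3 eV)

From λ = h/√(2mKE), we solve for KE:

λ² = h²/(2mKE)
KE = h²/(2mλ²)
KE = (6.626 × 10^-34 J·s)² / (2 × 6.64 × 10^-27 kg × (3.49 × 10^-10 m)²)
KE = 2.71 × 10^-22 J
KE = 1.69 × 10^-3 eV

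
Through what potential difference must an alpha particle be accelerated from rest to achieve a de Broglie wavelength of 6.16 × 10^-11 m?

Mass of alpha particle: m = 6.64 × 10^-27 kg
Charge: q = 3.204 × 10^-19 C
2.72 × 10^-2 V

From λ = h/√(2mqV), we solve for V:

λ² = h²/(2mqV)
V = h²/(2mqλ²)
V = (6.626 × 10^-34 J·s)² / (2 × 6.64 × 10^-27 kg × 3.204 × 10^-19 C × (6.16 × 10^-11 m)²)
V = 2.72 × 10^-2 V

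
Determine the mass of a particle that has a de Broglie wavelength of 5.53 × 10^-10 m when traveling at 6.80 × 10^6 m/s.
1.76 × 10^-31 kg

From the de Broglie relation λ = h/(mv), we solve for m:

m = h/(λv)
m = (6.626 × 10^-34 J·s) / (5.53 × 10^-10 m × 6.80 × 10^6 m/s)
m = 1.76 × 10^-31 kg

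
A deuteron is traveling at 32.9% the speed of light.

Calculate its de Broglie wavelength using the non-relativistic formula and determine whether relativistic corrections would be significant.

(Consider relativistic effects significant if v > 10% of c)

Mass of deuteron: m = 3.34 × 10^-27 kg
Yes, relativistic corrections are needed.

Using the non-relativistic de Broglie formula λ = h/(mv):

v = 32.9% × c = 9.863 × 10^7 m/s

λ = h/(mv)
λ = (6.626 × 10^-34 J·s) / (3.34 × 10^-27 kg × 9.863 × 10^7 m/s)
λ = 2.01 × 10^-15 m

Since v = 32.9% of c > 10% of c, relativistic corrections ARE significant and the actual wavelength would differ from this non-relativistic estimate.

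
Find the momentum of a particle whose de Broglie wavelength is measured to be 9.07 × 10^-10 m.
7.31 × 10^-25 kg·m/s

From the de Broglie relation λ = h/p, we solve for p:

p = h/λ
p = (6.626 × 10^-34 J·s) / (9.07 × 10^-10 m)
p = 7.31 × 10^-25 kg·m/s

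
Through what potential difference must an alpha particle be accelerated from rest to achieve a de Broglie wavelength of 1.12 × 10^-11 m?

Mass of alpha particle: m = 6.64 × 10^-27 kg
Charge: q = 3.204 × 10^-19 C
8.23 × 10^-1 V

From λ = h/√(2mqV), we solve for V:

λ² = h²/(2mqV)
V = h²/(2mqλ²)
V = (6.626 × 10^-34 J·s)² / (2 × 6.64 × 10^-27 kg × 3.204 × 10^-19 C × (1.12 × 10^-11 m)²)
V = 8.23 × 10^-1 V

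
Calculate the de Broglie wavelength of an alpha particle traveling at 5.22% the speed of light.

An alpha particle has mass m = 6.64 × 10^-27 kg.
6.38 × 10^-15 m

Using the de Broglie relation λ = h/(mv):

v = 5.22% × c = 1.565 × 10^7 m/s

λ = h/(mv)
λ = (6.626 × 10^-34 J·s) / (6.64 × 10^-27 kg × 1.565 × 10^7 m/s)
λ = 6.38 × 10^-15 m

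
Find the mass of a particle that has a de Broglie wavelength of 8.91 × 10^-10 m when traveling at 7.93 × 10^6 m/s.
9.38 × 10^-32 kg

From the de Broglie relation λ = h/(mv), we solve for m:

m = h/(λv)
m = (6.626 × 10^-34 J·s) / (8.91 × 10^-10 m × 7.93 × 10^6 m/s)
m = 9.38 × 10^-32 kg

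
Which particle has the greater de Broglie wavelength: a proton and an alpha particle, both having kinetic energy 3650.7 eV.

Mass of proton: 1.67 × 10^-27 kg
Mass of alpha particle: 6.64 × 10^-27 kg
The proton has the longer wavelength.

Using λ = h/√(2mKE):

For proton: λ₁ = h/√(2m₁KE) = 4.74 × 10^-13 m
For alpha particle: λ₂ = h/√(2m₂KE) = 2.38 × 10^-13 m

Since λ ∝ 1/√m at constant kinetic energy, the lighter particle has the longer wavelength.

The proton has the longer de Broglie wavelength.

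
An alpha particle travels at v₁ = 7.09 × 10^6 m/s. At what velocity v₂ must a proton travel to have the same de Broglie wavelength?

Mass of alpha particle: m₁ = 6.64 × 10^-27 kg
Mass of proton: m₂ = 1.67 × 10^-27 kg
v₂ = 2.82 × 10^7 m/s

For equal de Broglie wavelengths: λ₁ = λ₂

h/(m₁v₁) = h/(m₂v₂)
m₁v₁ = m₂v₂
v₂ = v₁ · (m₁/m₂)

v₂ = 7.09 × 10^6 m/s × (6.64 × 10^-27 kg / 1.67 × 10^-27 kg)
v₂ = 2.82 × 10^7 m/s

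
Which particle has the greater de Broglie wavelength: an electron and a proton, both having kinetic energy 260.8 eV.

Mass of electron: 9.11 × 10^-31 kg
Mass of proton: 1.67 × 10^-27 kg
The electron has the longer wavelength.

Using λ = h/√(2mKE):

For electron: λ₁ = h/√(2m₁KE) = 7.59 × 10^-11 m
For proton: λ₂ = h/√(2m₂KE) = 1.77 × 10^-12 m

Since λ ∝ 1/√m at constant kinetic energy, the lighter particle has the longer wavelength.

The electron has the longer de Broglie wavelength.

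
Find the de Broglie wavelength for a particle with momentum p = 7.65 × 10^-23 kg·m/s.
8.66 × 10^-12 m

Using the de Broglie relation λ = h/p:

λ = h/p
λ = (6.626 × 10^-34 J·s) / (7.65 × 10^-23 kg·m/s)
λ = 8.66 × 10^-12 m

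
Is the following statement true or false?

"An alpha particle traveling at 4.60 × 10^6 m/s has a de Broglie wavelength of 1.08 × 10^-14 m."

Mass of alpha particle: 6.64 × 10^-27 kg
False

The claim is incorrect.

Using λ = h/(mv):
λ = (6.626 × 10^-34 J·s) / (6.64 × 10^-27 kg × 4.60 × 10^6 m/s)
λ = 2.17 × 10^-14 m

The actual wavelength differs from the claimed 1.08 × 10^-14 m.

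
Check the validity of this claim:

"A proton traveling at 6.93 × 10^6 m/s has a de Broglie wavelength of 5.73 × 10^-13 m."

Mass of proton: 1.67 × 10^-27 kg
False

The claim is incorrect.

Using λ = h/(mv):
λ = (6.626 × 10^-34 J·s) / (1.67 × 10^-27 kg × 6.93 × 10^6 m/s)
λ = 5.73 × 10^-14 m

The actual wavelength differs from the claimed 5.73 × 10^-13 m.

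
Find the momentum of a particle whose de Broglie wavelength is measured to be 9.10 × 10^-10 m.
7.28 × 10^-25 kg·m/s

From the de Broglie relation λ = h/p, we solve for p:

p = h/λ
p = (6.626 × 10^-34 J·s) / (9.10 × 10^-10 m)
p = 7.28 × 10^-25 kg·m/s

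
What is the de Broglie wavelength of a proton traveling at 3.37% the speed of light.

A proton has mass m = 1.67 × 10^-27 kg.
3.93 × 10^-14 m

Using the de Broglie relation λ = h/(mv):

v = 3.37% × c = 1.010 × 10^7 m/s

λ = h/(mv)
λ = (6.626 × 10^-34 J·s) / (1.67 × 10^-27 kg × 1.010 × 10^7 m/s)
λ = 3.93 × 10^-14 m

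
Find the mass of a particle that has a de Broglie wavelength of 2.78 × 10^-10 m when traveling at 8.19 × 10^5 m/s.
2.91 × 10^-30 kg

From the de Broglie relation λ = h/(mv), we solve for m:

m = h/(λv)
m = (6.626 × 10^-34 J·s) / (2.78 × 10^-10 m × 8.19 × 10^5 m/s)
m = 2.91 × 10^-30 kg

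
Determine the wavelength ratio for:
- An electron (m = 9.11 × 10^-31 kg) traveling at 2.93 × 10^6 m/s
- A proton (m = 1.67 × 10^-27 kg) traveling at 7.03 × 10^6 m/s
λ₁/λ₂ = 4.40 × 10^3

Using λ = h/(mv):

λ₁ = h/(m₁v₁) = 2.48 × 10^-10 m
λ₂ = h/(m₂v₂) = 5.64 × 10^-14 m

Ratio λ₁/λ₂ = (m₂v₂)/(m₁v₁)
         = (1.67 × 10^-27 kg × 7.03 × 10^6 m/s) / (9.11 × 10^-31 kg × 2.93 × 10^6 m/s)
         = 4.40 × 10^3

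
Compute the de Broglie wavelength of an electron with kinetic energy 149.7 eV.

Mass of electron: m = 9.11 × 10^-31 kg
1.00 × 10^-10 m

Using λ = h/√(2mKE):

First convert KE to Joules: KE = 149.7 eV = 2.398 × 10^-17 J

λ = h/√(2mKE)
λ = (6.626 × 10^-34 J·s) / √(2 × 9.11 × 10^-31 kg × 2.398 × 10^-17 J)
λ = 1.00 × 10^-10 m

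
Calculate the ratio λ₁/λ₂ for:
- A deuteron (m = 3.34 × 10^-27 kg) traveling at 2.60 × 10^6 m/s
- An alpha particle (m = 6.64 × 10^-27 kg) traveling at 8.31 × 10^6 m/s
λ₁/λ₂ = 6.35

Using λ = h/(mv):

λ₁ = h/(m₁v₁) = 7.63 × 10^-14 m
λ₂ = h/(m₂v₂) = 1.20 × 10^-14 m

Ratio λ₁/λ₂ = (m₂v₂)/(m₁v₁)
         = (6.64 × 10^-27 kg × 8.31 × 10^6 m/s) / (3.34 × 10^-27 kg × 2.60 × 10^6 m/s)
         = 6.35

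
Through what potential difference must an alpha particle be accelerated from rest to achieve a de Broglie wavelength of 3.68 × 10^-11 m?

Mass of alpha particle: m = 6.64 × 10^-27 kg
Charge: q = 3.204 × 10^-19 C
7.62 × 10^-2 V

From λ = h/√(2mqV), we solve for V:

λ² = h²/(2mqV)
V = h²/(2mqλ²)
V = (6.626 × 10^-34 J·s)² / (2 × 6.64 × 10^-27 kg × 3.204 × 10^-19 C × (3.68 × 10^-11 m)²)
V = 7.62 × 10^-2 V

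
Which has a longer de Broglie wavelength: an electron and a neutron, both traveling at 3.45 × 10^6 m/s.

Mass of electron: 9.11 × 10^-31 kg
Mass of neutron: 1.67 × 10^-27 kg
The electron has the longer wavelength.

Using λ = h/(mv), since both particles have the same velocity, the wavelength depends only on mass.

For electron: λ₁ = h/(m₁v) = 2.11 × 10^-10 m
For neutron: λ₂ = h/(m₂v) = 1.15 × 10^-13 m

Since λ ∝ 1/m at constant velocity, the lighter particle has the longer wavelength.

The electron has the longer de Broglie wavelength.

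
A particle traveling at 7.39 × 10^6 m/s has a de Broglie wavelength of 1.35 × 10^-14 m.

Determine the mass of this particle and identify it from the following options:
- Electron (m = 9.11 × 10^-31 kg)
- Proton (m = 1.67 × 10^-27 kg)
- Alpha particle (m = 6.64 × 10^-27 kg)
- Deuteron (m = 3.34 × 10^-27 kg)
The particle is an alpha particle.

From λ = h/(mv), solve for mass:

m = h/(λv)
m = (6.626 × 10^-34 J·s) / (1.35 × 10^-14 m × 7.39 × 10^6 m/s)
m = 6.64 × 10^-27 kg

Comparing with the listed masses, this is closest to an alpha particle.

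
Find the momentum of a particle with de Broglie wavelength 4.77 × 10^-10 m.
1.39 × 10^-24 kg·m/s

From the de Broglie relation λ = h/p, we solve for p:

p = h/λ
p = (6.626 × 10^-34 J·s) / (4.77 × 10^-10 m)
p = 1.39 × 10^-24 kg·m/s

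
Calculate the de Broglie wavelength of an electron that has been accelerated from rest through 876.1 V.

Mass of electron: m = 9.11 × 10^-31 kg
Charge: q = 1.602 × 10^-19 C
4.14 × 10^-11 m

When a particle is accelerated through voltage V, it gains kinetic energy KE = qV.

The de Broglie wavelength is then λ = h/√(2mqV):

λ = h/√(2mqV)
λ = (6.626 × 10^-34 J·s) / √(2 × 9.11 × 10^-31 kg × 1.602 × 10^-19 C × 876.1 V)
λ = 4.14 × 10^-11 m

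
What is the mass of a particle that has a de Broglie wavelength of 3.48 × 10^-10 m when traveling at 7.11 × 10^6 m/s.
2.68 × 10^-31 kg

From the de Broglie relation λ = h/(mv), we solve for m:

m = h/(λv)
m = (6.626 × 10^-34 J·s) / (3.48 × 10^-10 m × 7.11 × 10^6 m/s)
m = 2.68 × 10^-31 kg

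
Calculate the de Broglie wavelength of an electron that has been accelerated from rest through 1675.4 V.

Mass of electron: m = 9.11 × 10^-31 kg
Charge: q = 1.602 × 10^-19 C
3.00 × 10^-11 m

When a particle is accelerated through voltage V, it gains kinetic energy KE = qV.

The de Broglie wavelength is then λ = h/√(2mqV):

λ = h/√(2mqV)
λ = (6.626 × 10^-34 J·s) / √(2 × 9.11 × 10^-31 kg × 1.602 × 10^-19 C × 1675.4 V)
λ = 3.00 × 10^-11 m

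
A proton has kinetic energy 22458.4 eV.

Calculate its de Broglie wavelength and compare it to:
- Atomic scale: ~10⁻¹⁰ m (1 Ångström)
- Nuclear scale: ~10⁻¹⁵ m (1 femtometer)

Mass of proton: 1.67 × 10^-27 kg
λ = 1.91 × 10^-13 m, which is between nuclear and atomic scales.

Using λ = h/√(2mKE):

KE = 22458.4 eV = 3.598 × 10^-15 J

λ = h/√(2mKE)
λ = (6.626 × 10^-34 J·s) / √(2 × 1.67 × 10^-27 kg × 3.598 × 10^-15 J)
λ = 1.91 × 10^-13 m

Comparison:
- Atomic scale (10⁻¹⁰ m): λ is 0.0019× this size
- Nuclear scale (10⁻¹⁵ m): λ is 1.9e+02× this size

The wavelength is between nuclear and atomic scales.

This wavelength is appropriate for probing atomic structure but too large for nuclear physics experiments.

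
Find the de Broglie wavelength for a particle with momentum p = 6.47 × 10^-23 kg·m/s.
1.02 × 10^-11 m

Using the de Broglie relation λ = h/p:

λ = h/p
λ = (6.626 × 10^-34 J·s) / (6.47 × 10^-23 kg·m/s)
λ = 1.02 × 10^-11 m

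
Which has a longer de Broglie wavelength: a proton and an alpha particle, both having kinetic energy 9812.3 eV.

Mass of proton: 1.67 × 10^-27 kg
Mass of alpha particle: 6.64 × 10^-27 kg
The proton has the longer wavelength.

Using λ = h/√(2mKE):

For proton: λ₁ = h/√(2m₁KE) = 2.89 × 10^-13 m
For alpha particle: λ₂ = h/√(2m₂KE) = 1.45 × 10^-13 m

Since λ ∝ 1/√m at constant kinetic energy, the lighter particle has the longer wavelength.

The proton has the longer de Broglie wavelength.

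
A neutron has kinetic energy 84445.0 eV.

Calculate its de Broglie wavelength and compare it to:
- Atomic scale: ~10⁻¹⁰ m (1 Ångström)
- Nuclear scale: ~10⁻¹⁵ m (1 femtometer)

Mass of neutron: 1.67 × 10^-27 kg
λ = 9.86 × 10^-14 m, which is between nuclear and atomic scales.

Using λ = h/√(2mKE):

KE = 84445.0 eV = 1.353 × 10^-14 J

λ = h/√(2mKE)
λ = (6.626 × 10^-34 J·s) / √(2 × 1.67 × 10^-27 kg × 1.353 × 10^-14 J)
λ = 9.86 × 10^-14 m

Comparison:
- Atomic scale (10⁻¹⁰ m): λ is 0.00099× this size
- Nuclear scale (10⁻¹⁵ m): λ is 99× this size

The wavelength is between nuclear and atomic scales.

This wavelength is appropriate for probing atomic structure but too large for nuclear physics experiments.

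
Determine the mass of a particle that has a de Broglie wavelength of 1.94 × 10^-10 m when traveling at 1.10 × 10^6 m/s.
3.10 × 10^-30 kg

From the de Broglie relation λ = h/(mv), we solve for m:

m = h/(λv)
m = (6.626 × 10^-34 J·s) / (1.94 × 10^-10 m × 1.10 × 10^6 m/s)
m = 3.10 × 10^-30 kg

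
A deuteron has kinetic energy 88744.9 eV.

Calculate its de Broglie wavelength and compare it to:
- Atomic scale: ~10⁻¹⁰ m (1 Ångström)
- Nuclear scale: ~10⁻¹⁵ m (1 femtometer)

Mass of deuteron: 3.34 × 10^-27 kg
λ = 6.80 × 10^-14 m, which is between nuclear and atomic scales.

Using λ = h/√(2mKE):

KE = 88744.9 eV = 1.422 × 10^-14 J

λ = h/√(2mKE)
λ = (6.626 × 10^-34 J·s) / √(2 × 3.34 × 10^-27 kg × 1.422 × 10^-14 J)
λ = 6.80 × 10^-14 m

Comparison:
- Atomic scale (10⁻¹⁰ m): λ is 0.00068× this size
- Nuclear scale (10⁻¹⁵ m): λ is 68× this size

The wavelength is between nuclear and atomic scales.

This wavelength is appropriate for probing atomic structure but too large for nuclear physics experiments.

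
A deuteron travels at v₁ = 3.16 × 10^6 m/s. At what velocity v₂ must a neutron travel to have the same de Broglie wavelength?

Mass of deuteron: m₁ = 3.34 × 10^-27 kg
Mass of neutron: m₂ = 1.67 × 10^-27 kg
v₂ = 6.32 × 10^6 m/s

For equal de Broglie wavelengths: λ₁ = λ₂

h/(m₁v₁) = h/(m₂v₂)
m₁v₁ = m₂v₂
v₂ = v₁ · (m₁/m₂)

v₂ = 3.16 × 10^6 m/s × (3.34 × 10^-27 kg / 1.67 × 10^-27 kg)
v₂ = 6.32 × 10^6 m/s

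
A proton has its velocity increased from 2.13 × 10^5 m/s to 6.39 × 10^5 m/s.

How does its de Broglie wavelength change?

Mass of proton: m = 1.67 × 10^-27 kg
The wavelength decreases by a factor of 3.

Using λ = h/(mv):

Initial wavelength: λ₁ = h/(mv₁) = 1.86 × 10^-12 m
Final wavelength: λ₂ = h/(mv₂) = 6.21 × 10^-13 m

Since λ ∝ 1/v, when velocity increases by a factor of 3, the wavelength decreases by a factor of 3.

λ₂/λ₁ = v₁/v₂ = 1/3

The wavelength decreases by a factor of 3.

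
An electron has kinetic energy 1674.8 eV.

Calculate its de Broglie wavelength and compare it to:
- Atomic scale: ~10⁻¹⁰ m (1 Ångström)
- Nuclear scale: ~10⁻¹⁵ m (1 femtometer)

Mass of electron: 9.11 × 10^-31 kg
λ = 3.00 × 10^-11 m, which is between nuclear and atomic scales.

Using λ = h/√(2mKE):

KE = 1674.8 eV = 2.683 × 10^-16 J

λ = h/√(2mKE)
λ = (6.626 × 10^-34 J·s) / √(2 × 9.11 × 10^-31 kg × 2.683 × 10^-16 J)
λ = 3.00 × 10^-11 m

Comparison:
- Atomic scale (10⁻¹⁰ m): λ is 0.3× this size
- Nuclear scale (10⁻¹⁵ m): λ is 3e+04× this size

The wavelength is between nuclear and atomic scales.

This wavelength is appropriate for probing atomic structure but too large for nuclear physics experiments.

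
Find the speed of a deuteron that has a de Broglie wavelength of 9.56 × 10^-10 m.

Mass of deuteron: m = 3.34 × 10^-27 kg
2.08 × 10^2 m/s

From the de Broglie relation λ = h/(mv), we solve for v:

v = h/(mλ)
v = (6.626 × 10^-34 J·s) / (3.34 × 10^-27 kg × 9.56 × 10^-10 m)
v = 2.08 × 10^2 m/s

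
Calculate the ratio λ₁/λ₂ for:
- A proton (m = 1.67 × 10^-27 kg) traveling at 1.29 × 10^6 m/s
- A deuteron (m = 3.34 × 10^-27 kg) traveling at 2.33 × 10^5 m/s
λ₁/λ₂ = 0.361

Using λ = h/(mv):

λ₁ = h/(m₁v₁) = 3.08 × 10^-13 m
λ₂ = h/(m₂v₂) = 8.51 × 10^-13 m

Ratio λ₁/λ₂ = (m₂v₂)/(m₁v₁)
         = (3.34 × 10^-27 kg × 2.33 × 10^5 m/s) / (1.67 × 10^-27 kg × 1.29 × 10^6 m/s)
         = 0.361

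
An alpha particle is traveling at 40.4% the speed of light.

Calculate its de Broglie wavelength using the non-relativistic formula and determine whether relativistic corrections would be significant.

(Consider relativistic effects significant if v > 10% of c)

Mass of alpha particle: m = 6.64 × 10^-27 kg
Yes, relativistic corrections are needed.

Using the non-relativistic de Broglie formula λ = h/(mv):

v = 40.4% × c = 1.211 × 10^8 m/s

λ = h/(mv)
λ = (6.626 × 10^-34 J·s) / (6.64 × 10^-27 kg × 1.211 × 10^8 m/s)
λ = 8.24 × 10^-16 m

Since v = 40.4% of c > 10% of c, relativistic corrections ARE significant and the actual wavelength would differ from this non-relativistic estimate.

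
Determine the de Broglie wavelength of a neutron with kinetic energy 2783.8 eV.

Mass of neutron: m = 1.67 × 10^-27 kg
5.43 × 10^-13 m

Using λ = h/√(2mKE):

First convert KE to Joules: KE = 2783.8 eV = 4.460 × 10^-16 J

λ = h/√(2mKE)
λ = (6.626 × 10^-34 J·s) / √(2 × 1.67 × 10^-27 kg × 4.460 × 10^-16 J)
λ = 5.43 × 10^-13 m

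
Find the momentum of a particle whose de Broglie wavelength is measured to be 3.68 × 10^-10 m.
1.80 × 10^-24 kg·m/s

From the de Broglie relation λ = h/p, we solve for p:

p = h/λ
p = (6.626 × 10^-34 J·s) / (3.68 × 10^-10 m)
p = 1.80 × 10^-24 kg·m/s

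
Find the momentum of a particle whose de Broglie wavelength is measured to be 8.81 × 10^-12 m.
7.52 × 10^-23 kg·m/s

From the de Broglie relation λ = h/p, we solve for p:

p = h/λ
p = (6.626 × 10^-34 J·s) / (8.81 × 10^-12 m)
p = 7.52 × 10^-23 kg·m/s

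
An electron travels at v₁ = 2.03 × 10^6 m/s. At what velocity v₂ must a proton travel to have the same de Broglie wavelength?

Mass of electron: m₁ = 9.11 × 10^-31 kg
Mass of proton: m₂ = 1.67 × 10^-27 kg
v₂ = 1.11 × 10^3 m/s

For equal de Broglie wavelengths: λ₁ = λ₂

h/(m₁v₁) = h/(m₂v₂)
m₁v₁ = m₂v₂
v₂ = v₁ · (m₁/m₂)

v₂ = 2.03 × 10^6 m/s × (9.11 × 10^-31 kg / 1.67 × 10^-27 kg)
v₂ = 1.11 × 10^3 m/s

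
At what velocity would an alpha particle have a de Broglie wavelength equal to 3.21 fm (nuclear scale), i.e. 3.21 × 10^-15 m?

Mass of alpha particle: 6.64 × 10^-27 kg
3.11 × 10^7 m/s

From λ = h/(mv), solve for v:

v = h/(mλ)
v = (6.626 × 10^-34 J·s) / (6.64 × 10^-27 kg × 3.21 × 10^-15 m)
v = 3.11 × 10^7 m/s

Note: This velocity is 10.4% of the speed of light, so relativistic corrections would be needed for a more accurate calculation.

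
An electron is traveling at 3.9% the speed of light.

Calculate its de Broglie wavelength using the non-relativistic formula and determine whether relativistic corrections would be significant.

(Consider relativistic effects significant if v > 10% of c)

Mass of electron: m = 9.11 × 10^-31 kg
No, relativistic corrections are not needed.

Using the non-relativistic de Broglie formula λ = h/(mv):

v = 3.9% × c = 1.169 × 10^7 m/s

λ = h/(mv)
λ = (6.626 × 10^-34 J·s) / (9.11 × 10^-31 kg × 1.169 × 10^7 m/s)
λ = 6.22 × 10^-11 m

Since v = 3.9% of c < 10% of c, relativistic corrections are NOT significant and this non-relativistic result is a good approximation.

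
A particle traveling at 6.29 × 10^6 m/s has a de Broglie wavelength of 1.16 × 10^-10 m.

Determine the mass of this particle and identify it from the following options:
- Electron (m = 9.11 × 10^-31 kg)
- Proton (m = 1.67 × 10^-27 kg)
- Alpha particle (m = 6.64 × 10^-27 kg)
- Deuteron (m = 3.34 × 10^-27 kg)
The particle is an electron.

From λ = h/(mv), solve for mass:

m = h/(λv)
m = (6.626 × 10^-34 J·s) / (1.16 × 10^-10 m × 6.29 × 10^6 m/s)
m = 9.08 × 10^-31 kg

Comparing with the listed masses, this is closest to an electron.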